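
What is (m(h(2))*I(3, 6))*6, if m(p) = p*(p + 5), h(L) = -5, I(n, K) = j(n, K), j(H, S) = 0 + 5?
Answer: 0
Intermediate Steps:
j(H, S) = 5
I(n, K) = 5
m(p) = p*(5 + p)
(m(h(2))*I(3, 6))*6 = (-5*(5 - 5)*5)*6 = (-5*0*5)*6 = (0*5)*6 = 0*6 = 0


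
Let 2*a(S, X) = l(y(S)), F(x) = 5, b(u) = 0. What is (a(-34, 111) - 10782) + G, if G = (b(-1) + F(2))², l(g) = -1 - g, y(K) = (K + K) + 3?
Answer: -10725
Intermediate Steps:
y(K) = 3 + 2*K (y(K) = 2*K + 3 = 3 + 2*K)
a(S, X) = -2 - S (a(S, X) = (-1 - (3 + 2*S))/2 = (-1 + (-3 - 2*S))/2 = (-4 - 2*S)/2 = -2 - S)
G = 25 (G = (0 + 5)² = 5² = 25)
(a(-34, 111) - 10782) + G = ((-2 - 1*(-34)) - 10782) + 25 = ((-2 + 34) - 10782) + 25 = (32 - 10782) + 25 = -10750 + 25 = -10725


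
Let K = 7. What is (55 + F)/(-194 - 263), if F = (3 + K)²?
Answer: -155/457 ≈ -0.33917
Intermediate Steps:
F = 100 (F = (3 + 7)² = 10² = 100)
(55 + F)/(-194 - 263) = (55 + 100)/(-194 - 263) = 155/(-457) = 155*(-1/457) = -155/457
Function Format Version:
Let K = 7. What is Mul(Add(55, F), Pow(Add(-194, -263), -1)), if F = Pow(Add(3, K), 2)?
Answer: Rational(-155, 457) ≈ -0.33917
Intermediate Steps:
F = 100 (F = Pow(Add(3, 7), 2) = Pow(10, 2) = 100)
Mul(Add(55, F), Pow(Add(-194, -263), -1)) = Mul(Add(55, 100), Pow(Add(-194, -263), -1)) = Mul(155, Pow(-457, -1)) = Mul(155, Rational(-1, 457)) = Rational(-155, 457)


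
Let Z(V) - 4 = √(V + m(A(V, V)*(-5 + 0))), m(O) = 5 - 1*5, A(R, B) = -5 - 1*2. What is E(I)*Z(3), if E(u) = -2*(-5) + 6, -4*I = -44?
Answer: 64 + 16*√3 ≈ 91.713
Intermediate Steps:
A(R, B) = -7 (A(R, B) = -5 - 2 = -7)
I = 11 (I = -¼*(-44) = 11)
E(u) = 16 (E(u) = 10 + 6 = 16)
m(O) = 0 (m(O) = 5 - 5 = 0)
Z(V) = 4 + √V (Z(V) = 4 + √(V + 0) = 4 + √V)
E(I)*Z(3) = 16*(4 + √3) = 64 + 16*√3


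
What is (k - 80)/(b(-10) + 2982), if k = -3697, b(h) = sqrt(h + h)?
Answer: -5631507/4446172 + 3777*I*sqrt(5)/4446172 ≈ -1.2666 + 0.0018995*I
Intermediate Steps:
b(h) = sqrt(2)*sqrt(h) (b(h) = sqrt(2*h) = sqrt(2)*sqrt(h))
(k - 80)/(b(-10) + 2982) = (-3697 - 80)/(sqrt(2)*sqrt(-10) + 2982) = -3777/(sqrt(2)*(I*sqrt(10)) + 2982) = -3777/(2*I*sqrt(5) + 2982) = -3777/(2982 + 2*I*sqrt(5))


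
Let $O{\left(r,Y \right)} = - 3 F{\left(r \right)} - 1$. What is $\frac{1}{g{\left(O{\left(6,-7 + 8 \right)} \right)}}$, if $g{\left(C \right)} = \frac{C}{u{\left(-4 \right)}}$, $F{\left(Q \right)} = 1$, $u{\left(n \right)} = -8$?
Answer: $2$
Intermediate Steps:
$O{\left(r,Y \right)} = -4$ ($O{\left(r,Y \right)} = \left(-3\right) 1 - 1 = -3 - 1 = -4$)
$g{\left(C \right)} = - \frac{C}{8}$ ($g{\left(C \right)} = \frac{C}{-8} = C \left(- \frac{1}{8}\right) = - \frac{C}{8}$)
$\frac{1}{g{\left(O{\left(6,-7 + 8 \right)} \right)}} = \frac{1}{\left(- \frac{1}{8}\right) \left(-4\right)} = \frac{1}{\frac{1}{2}} = 2$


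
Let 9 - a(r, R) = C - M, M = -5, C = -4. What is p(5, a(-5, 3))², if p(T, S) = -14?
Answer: 196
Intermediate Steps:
a(r, R) = 8 (a(r, R) = 9 - (-4 - 1*(-5)) = 9 - (-4 + 5) = 9 - 1*1 = 9 - 1 = 8)
p(5, a(-5, 3))² = (-14)² = 196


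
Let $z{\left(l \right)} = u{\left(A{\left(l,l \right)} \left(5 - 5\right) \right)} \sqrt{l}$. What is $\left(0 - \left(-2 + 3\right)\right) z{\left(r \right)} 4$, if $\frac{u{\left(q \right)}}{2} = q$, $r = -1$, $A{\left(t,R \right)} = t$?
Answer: $0$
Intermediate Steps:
$u{\left(q \right)} = 2 q$
$z{\left(l \right)} = 0$ ($z{\left(l \right)} = 2 l \left(5 - 5\right) \sqrt{l} = 2 l 0 \sqrt{l} = 2 \cdot 0 \sqrt{l} = 0 \sqrt{l} = 0$)
$\left(0 - \left(-2 + 3\right)\right) z{\left(r \right)} 4 = \left(0 - \left(-2 + 3\right)\right) 0 \cdot 4 = \left(0 - 1\right) 0 \cdot 4 = \left(-1\right) 0 \cdot 4 = 0 \cdot 4 = 0$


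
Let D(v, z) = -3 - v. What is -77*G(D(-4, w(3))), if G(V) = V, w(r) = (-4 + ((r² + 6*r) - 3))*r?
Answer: -77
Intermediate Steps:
w(r) = r*(-7 + r² + 6*r) (w(r) = (-4 + (-3 + r² + 6*r))*r = (-7 + r² + 6*r)*r = r*(-7 + r² + 6*r))
-77*G(D(-4, w(3))) = -77*(-3 - 1*(-4)) = -77*(-3 + 4) = -77*1 = -77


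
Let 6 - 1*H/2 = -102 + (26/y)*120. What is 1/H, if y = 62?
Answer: 31/3576 ≈ 0.0086689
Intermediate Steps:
H = 3576/31 (H = 12 - 2*(-102 + (26/62)*120) = 12 - 2*(-102 + (26*(1/62))*120) = 12 - 2*(-102 + (13/31)*120) = 12 - 2*(-102 + 1560/31) = 12 - 2*(-1602/31) = 12 + 3204/31 = 3576/31 ≈ 115.35)
1/H = 1/(3576/31) = 31/3576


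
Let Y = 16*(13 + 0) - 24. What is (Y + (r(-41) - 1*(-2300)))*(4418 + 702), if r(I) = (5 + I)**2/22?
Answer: 143216640/11 ≈ 1.3020e+7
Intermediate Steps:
r(I) = (5 + I)**2/22 (r(I) = (5 + I)**2*(1/22) = (5 + I)**2/22)
Y = 184 (Y = 16*13 - 24 = 208 - 24 = 184)
(Y + (r(-41) - 1*(-2300)))*(4418 + 702) = (184 + ((5 - 41)**2/22 - 1*(-2300)))*(4418 + 702) = (184 + ((1/22)*(-36)**2 + 2300))*5120 = (184 + ((1/22)*1296 + 2300))*5120 = (184 + (648/11 + 2300))*5120 = (184 + 25948/11)*5120 = (27972/11)*5120 = 143216640/11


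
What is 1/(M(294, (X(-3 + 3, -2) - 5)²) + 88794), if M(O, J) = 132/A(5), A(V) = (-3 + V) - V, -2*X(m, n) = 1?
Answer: 1/88750 ≈ 1.1268e-5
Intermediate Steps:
X(m, n) = -½ (X(m, n) = -½*1 = -½)
A(V) = -3
M(O, J) = -44 (M(O, J) = 132/(-3) = 132*(-⅓) = -44)
1/(M(294, (X(-3 + 3, -2) - 5)²) + 88794) = 1/(-44 + 88794) = 1/88750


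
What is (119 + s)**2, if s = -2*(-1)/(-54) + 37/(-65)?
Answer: 43172943961/3080025 ≈ 14017.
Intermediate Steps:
s = -1064/1755 (s = 2*(-1/54) + 37*(-1/65) = -1/27 - 37/65 = -1064/1755 ≈ -0.60627)
(119 + s)**2 = (119 - 1064/1755)**2 = (207781/1755)**2 = 43172943961/3080025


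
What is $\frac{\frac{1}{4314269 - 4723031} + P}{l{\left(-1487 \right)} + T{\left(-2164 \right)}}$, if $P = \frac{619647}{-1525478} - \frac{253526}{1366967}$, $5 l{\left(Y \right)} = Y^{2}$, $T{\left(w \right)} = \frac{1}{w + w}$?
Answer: $- \frac{389772451330804597000}{291330297352873879789721733} \approx -1.3379 \cdot 10^{-6}$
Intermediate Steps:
$T{\left(w \right)} = \frac{1}{2 w}$
$l{\left(Y \right)} = \frac{Y^{2}}{5}$
$P = - \frac{176255048011}{297896869318}$ ($P = 619647 \left(- \frac{1}{1525478}\right) - \frac{36218}{195281} = - \frac{619647}{1525478} - \frac{36218}{195281} = - \frac{176255048011}{297896869318} \approx -0.59166$)
$\frac{\frac{1}{4314269 - 4723031} + P}{l{\left(-1487 \right)} + T{\left(-2164 \right)}} = \frac{\frac{1}{4314269 - 4723031} - \frac{176255048011}{297896869318}}{\frac{\left(-1487\right)^{2}}{5} + \frac{1}{2 \left(-2164\right)}} = \frac{\frac{1}{-408762} - \frac{176255048011}{297896869318}}{\frac{1}{5} \cdot 2211169 + \frac{1}{2} \left(- \frac{1}{2164}\right)} = \frac{- \frac{1}{408762} - \frac{176255048011}{297896869318}}{\frac{2211169}{5} - \frac{1}{4328}} = - \frac{18011665957985425}{30442230024041079 \cdot \frac{9569939427}{21640}} = \left(- \frac{18011665957985425}{30442230024041079}\right) \frac{21640}{9569939427} = - \frac{389772451330804597000}{291330297352873879789721733}$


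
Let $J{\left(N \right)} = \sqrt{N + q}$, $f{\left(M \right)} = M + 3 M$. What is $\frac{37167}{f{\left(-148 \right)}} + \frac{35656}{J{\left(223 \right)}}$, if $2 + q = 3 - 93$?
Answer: $- \frac{37167}{592} + \frac{35656 \sqrt{131}}{131} \approx 3052.5$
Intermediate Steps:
$q = -92$ ($q = -2 + \left(3 - 93\right) = -2 - 90 = -92$)
$f{\left(M \right)} = 4 M$
$J{\left(N \right)} = \sqrt{-92 + N}$ ($J{\left(N \right)} = \sqrt{N - 92} = \sqrt{-92 + N}$)
$\frac{37167}{f{\left(-148 \right)}} + \frac{35656}{J{\left(223 \right)}} = \frac{37167}{4 \left(-148\right)} + \frac{35656}{\sqrt{-92 + 223}} = \frac{37167}{-592} + \frac{35656}{\sqrt{131}} = 37167 \left(- \frac{1}{592}\right) + 35656 \frac{\sqrt{131}}{131} = - \frac{37167}{592} + \frac{35656 \sqrt{131}}{131}$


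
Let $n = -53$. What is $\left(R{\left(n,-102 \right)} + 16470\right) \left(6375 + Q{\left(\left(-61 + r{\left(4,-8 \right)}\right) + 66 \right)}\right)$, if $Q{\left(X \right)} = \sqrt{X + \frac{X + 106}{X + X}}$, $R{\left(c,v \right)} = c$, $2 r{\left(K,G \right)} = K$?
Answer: $104658375 + \frac{16417 \sqrt{2954}}{14} \approx 1.0472 \cdot 10^{8}$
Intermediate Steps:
$r{\left(K,G \right)} = \frac{K}{2}$
$Q{\left(X \right)} = \sqrt{X + \frac{106 + X}{2 X}}$
$\left(R{\left(n,-102 \right)} + 16470\right) \left(6375 + Q{\left(\left(-61 + r{\left(4,-8 \right)}\right) + 66 \right)}\right) = \left(-53 + 16470\right) \left(6375 + \frac{\sqrt{2 + 4 \left(\left(-61 + \frac{1}{2} \cdot 4\right) + 66\right) + \frac{212}{\left(-61 + \frac{1}{2} \cdot 4\right) + 66}}}{2}\right) = 16417 \left(6375 + \frac{\sqrt{2 + 4 \left(\left(-61 + 2\right) + 66\right) + \frac{212}{\left(-61 + 2\right) + 66}}}{2}\right) = 16417 \left(6375 + \frac{\sqrt{2 + 4 \left(-59 + 66\right) + \frac{212}{-59 + 66}}}{2}\right) = 16417 \left(6375 + \frac{\sqrt{2 + 4 \cdot 7 + \frac{212}{7}}}{2}\right) = 16417 \left(6375 + \frac{\sqrt{2 + 28 + 212 \cdot \frac{1}{7}}}{2}\right) = 16417 \left(6375 + \frac{\sqrt{2 + 28 + \frac{212}{7}}}{2}\right) = 16417 \left(6375 + \frac{\sqrt{\frac{422}{7}}}{2}\right) = 16417 \left(6375 + \frac{\frac{1}{7} \sqrt{2954}}{2}\right) = 16417 \left(6375 + \frac{\sqrt{2954}}{14}\right) = 104658375 + \frac{16417 \sqrt{2954}}{14}$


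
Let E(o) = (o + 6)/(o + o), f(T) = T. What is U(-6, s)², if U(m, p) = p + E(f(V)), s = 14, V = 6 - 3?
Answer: 961/4 ≈ 240.25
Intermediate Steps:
V = 3
E(o) = (6 + o)/(2*o) (E(o) = (6 + o)/((2*o)) = (6 + o)*(1/(2*o)) = (6 + o)/(2*o))
U(m, p) = 3/2 + p (U(m, p) = p + (½)*(6 + 3)/3 = p + (½)*(⅓)*9 = p + 3/2 = 3/2 + p)
U(-6, s)² = (3/2 + 14)² = (31/2)² = 961/4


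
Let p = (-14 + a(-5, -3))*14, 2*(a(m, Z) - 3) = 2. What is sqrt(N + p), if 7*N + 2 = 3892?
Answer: sqrt(20370)/7 ≈ 20.389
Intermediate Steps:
N = 3890/7 (N = -2/7 + (1/7)*3892 = -2/7 + 556 = 3890/7 ≈ 555.71)
a(m, Z) = 4 (a(m, Z) = 3 + (1/2)*2 = 3 + 1 = 4)
p = -140 (p = (-14 + 4)*14 = -10*14 = -140)
sqrt(N + p) = sqrt(3890/7 - 140) = sqrt(2910/7) = sqrt(20370)/7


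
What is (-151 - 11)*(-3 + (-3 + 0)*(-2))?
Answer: -486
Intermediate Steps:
(-151 - 11)*(-3 + (-3 + 0)*(-2)) = -162*(-3 - 3*(-2)) = -162*(-3 + 6) = -162*3 = -486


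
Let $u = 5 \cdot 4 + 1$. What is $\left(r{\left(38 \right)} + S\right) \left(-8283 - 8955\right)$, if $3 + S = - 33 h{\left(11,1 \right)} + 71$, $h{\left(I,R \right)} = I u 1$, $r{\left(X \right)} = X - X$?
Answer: $130233090$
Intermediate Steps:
$r{\left(X \right)} = 0$
$u = 21$ ($u = 20 + 1 = 21$)
$h{\left(I,R \right)} = 21 I$ ($h{\left(I,R \right)} = I 21 \cdot 1 = 21 I 1 = 21 I$)
$S = -7555$ ($S = -3 + \left(- 33 \cdot 21 \cdot 11 + 71\right) = -3 + \left(\left(-33\right) 231 + 71\right) = -3 + \left(-7623 + 71\right) = -3 - 7552 = -7555$)
$\left(r{\left(38 \right)} + S\right) \left(-8283 - 8955\right) = \left(0 - 7555\right) \left(-8283 - 8955\right) = \left(-7555\right) \left(-17238\right) = 130233090$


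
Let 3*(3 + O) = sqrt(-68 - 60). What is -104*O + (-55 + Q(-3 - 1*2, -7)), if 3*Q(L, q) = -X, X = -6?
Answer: 259 - 832*I*sqrt(2)/3 ≈ 259.0 - 392.21*I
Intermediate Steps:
Q(L, q) = 2 (Q(L, q) = (-1*(-6))/3 = (1/3)*6 = 2)
O = -3 + 8*I*sqrt(2)/3 (O = -3 + sqrt(-68 - 60)/3 = -3 + sqrt(-128)/3 = -3 + (8*I*sqrt(2))/3 = -3 + 8*I*sqrt(2)/3 ≈ -3.0 + 3.7712*I)
-104*O + (-55 + Q(-3 - 1*2, -7)) = -104*(-3 + 8*I*sqrt(2)/3) + (-55 + 2) = (312 - 832*I*sqrt(2)/3) - 53 = 259 - 832*I*sqrt(2)/3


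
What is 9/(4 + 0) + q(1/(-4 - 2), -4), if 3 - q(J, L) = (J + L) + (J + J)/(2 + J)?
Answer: 1267/132 ≈ 9.5985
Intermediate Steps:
q(J, L) = 3 - J - L - 2*J/(2 + J) (q(J, L) = 3 - ((J + L) + (J + J)/(2 + J)) = 3 - ((J + L) + (2*J)/(2 + J)) = 3 - ((J + L) + 2*J/(2 + J)) = 3 - (J + L + 2*J/(2 + J)) = 3 + (-J - L - 2*J/(2 + J)) = 3 - J - L - 2*J/(2 + J))
9/(4 + 0) + q(1/(-4 - 2), -4) = 9/(4 + 0) + (6 - 1/(-4 - 2) - (1/(-4 - 2))**2 - 2*(-4) - 1*(-4)/(-4 - 2))/(2 + 1/(-4 - 2)) = 9/4 + (6 - 1/(-6) - (1/(-6))**2 + 8 - 1*(-4)/(-6))/(2 + 1/(-6)) = (1/4)*9 + (6 - 1*(-1/6) - (-1/6)**2 + 8 - 1*(-1/6)*(-4))/(2 - 1/6) = 9/4 + (6 + 1/6 - 1*1/36 + 8 - 2/3)/(11/6) = 9/4 + 6*(6 + 1/6 - 1/36 + 8 - 2/3)/11 = 9/4 + (6/11)*(485/36) = 9/4 + 485/66 = 1267/132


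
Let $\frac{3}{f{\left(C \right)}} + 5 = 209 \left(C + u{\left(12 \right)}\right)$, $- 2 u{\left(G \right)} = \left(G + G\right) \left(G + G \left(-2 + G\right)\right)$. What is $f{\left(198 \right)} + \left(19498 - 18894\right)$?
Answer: $\frac{174966113}{289679} \approx 604.0$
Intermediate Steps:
$u{\left(G \right)} = - G \left(G + G \left(-2 + G\right)\right)$ ($u{\left(G \right)} = - \frac{\left(G + G\right) \left(G + G \left(-2 + G\right)\right)}{2} = - \frac{2 G \left(G + G \left(-2 + G\right)\right)}{2} = - G \left(G + G \left(-2 + G\right)\right)$)
$f{\left(C \right)} = \frac{3}{-331061 + 209 C}$ ($f{\left(C \right)} = \frac{3}{-5 + 209 \left(C + 12^{2} \left(1 - 12\right)\right)} = \frac{3}{-5 + 209 \left(C + 144 \left(1 - 12\right)\right)} = \frac{3}{-5 + 209 \left(C + 144 \left(-11\right)\right)} = \frac{3}{-5 + 209 \left(C - 1584\right)} = \frac{3}{-5 + 209 \left(-1584 + C\right)} = \frac{3}{-5 + \left(-331056 + 209 C\right)} = \frac{3}{-331061 + 209 C}$)
$f{\left(198 \right)} + \left(19498 - 18894\right) = \frac{3}{-331061 + 209 \cdot 198} + \left(19498 - 18894\right) = \frac{3}{-331061 + 41382} + 604 = \frac{3}{-289679} + 604 = 3 \left(- \frac{1}{289679}\right) + 604 = - \frac{3}{289679} + 604 = \frac{174966113}{289679}$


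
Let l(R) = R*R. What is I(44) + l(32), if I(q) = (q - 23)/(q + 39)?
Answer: 85013/83 ≈ 1024.3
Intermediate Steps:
l(R) = R²
I(q) = (-23 + q)/(39 + q)
I(44) + l(32) = (-23 + 44)/(39 + 44) + 32² = 21/83 + 1024 = 85013/83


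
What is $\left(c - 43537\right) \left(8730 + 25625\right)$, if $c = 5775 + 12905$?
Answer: $-853962235$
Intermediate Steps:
$c = 18680$
$\left(c - 43537\right) \left(8730 + 25625\right) = \left(18680 - 43537\right) \left(8730 + 25625\right) = \left(-24857\right) 34355 = -853962235$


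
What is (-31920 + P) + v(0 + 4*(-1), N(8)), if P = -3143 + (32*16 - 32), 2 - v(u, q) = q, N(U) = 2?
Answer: -34583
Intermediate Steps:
v(u, q) = 2 - q
P = -2663 (P = -3143 + (512 - 32) = -3143 + 480 = -2663)
(-31920 + P) + v(0 + 4*(-1), N(8)) = (-31920 - 2663) + (2 - 1*2) = -34583 + (2 - 2) = -34583 + 0 = -34583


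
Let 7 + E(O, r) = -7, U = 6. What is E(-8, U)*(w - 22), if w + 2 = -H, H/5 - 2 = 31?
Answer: 2646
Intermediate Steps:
H = 165 (H = 10 + 5*31 = 10 + 155 = 165)
E(O, r) = -14 (E(O, r) = -7 - 7 = -14)
w = -167 (w = -2 - 1*165 = -2 - 165 = -167)
E(-8, U)*(w - 22) = -14*(-167 - 22) = -14*(-189) = 2646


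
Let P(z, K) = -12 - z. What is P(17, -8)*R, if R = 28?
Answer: -812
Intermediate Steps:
P(17, -8)*R = (-12 - 1*17)*28 = (-12 - 17)*28 = -29*28 = -812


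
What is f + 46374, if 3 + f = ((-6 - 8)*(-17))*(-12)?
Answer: 43515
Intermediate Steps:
f = -2859 (f = -3 + ((-6 - 8)*(-17))*(-12) = -3 - 14*(-17)*(-12) = -3 + 238*(-12) = -3 - 2856 = -2859)
f + 46374 = -2859 + 46374 = 43515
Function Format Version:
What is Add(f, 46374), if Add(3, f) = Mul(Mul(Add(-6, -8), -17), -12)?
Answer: 43515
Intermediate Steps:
f = -2859 (f = Add(-3, Mul(Mul(Add(-6, -8), -17), -12)) = Add(-3, Mul(Mul(-14, -17), -12)) = Add(-3, Mul(238, -12)) = Add(-3, -2856) = -2859)
Add(f, 46374) = Add(-2859, 46374) = 43515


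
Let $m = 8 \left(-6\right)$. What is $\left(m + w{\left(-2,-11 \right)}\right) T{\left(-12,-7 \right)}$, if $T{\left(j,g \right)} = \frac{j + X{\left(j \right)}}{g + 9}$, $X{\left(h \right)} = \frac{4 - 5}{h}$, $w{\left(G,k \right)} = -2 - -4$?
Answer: $\frac{3289}{12} \approx 274.08$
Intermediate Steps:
$w{\left(G,k \right)} = 2$ ($w{\left(G,k \right)} = -2 + 4 = 2$)
$X{\left(h \right)} = - \frac{1}{h}$
$T{\left(j,g \right)} = \frac{j - \frac{1}{j}}{9 + g}$ ($T{\left(j,g \right)} = \frac{j - \frac{1}{j}}{g + 9} = \frac{j - \frac{1}{j}}{9 + g}$)
$m = -48$
$\left(m + w{\left(-2,-11 \right)}\right) T{\left(-12,-7 \right)} = \left(-48 + 2\right) \frac{-1 + \left(-12\right)^{2}}{\left(-12\right) \left(9 - 7\right)} = - 46 \left(- \frac{-1 + 144}{12 \cdot 2}\right) = - 46 \left(\left(- \frac{1}{12}\right) \frac{1}{2} \cdot 143\right) = \left(-46\right) \left(- \frac{143}{24}\right) = \frac{3289}{12}$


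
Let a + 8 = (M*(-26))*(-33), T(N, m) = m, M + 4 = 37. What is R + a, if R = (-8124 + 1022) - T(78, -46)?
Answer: 21250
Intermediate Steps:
M = 33 (M = -4 + 37 = 33)
a = 28306 (a = -8 + (33*(-26))*(-33) = -8 - 858*(-33) = -8 + 28314 = 28306)
R = -7056 (R = (-8124 + 1022) - 1*(-46) = -7102 + 46 = -7056)
R + a = -7056 + 28306 = 21250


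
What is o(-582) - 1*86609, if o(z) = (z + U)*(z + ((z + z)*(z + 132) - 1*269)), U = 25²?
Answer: 22400198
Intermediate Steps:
U = 625
o(z) = (625 + z)*(-269 + z + 2*z*(132 + z)) (o(z) = (z + 625)*(z + ((z + z)*(z + 132) - 1*269)) = (625 + z)*(z + ((2*z)*(132 + z) - 269)) = (625 + z)*(z + (2*z*(132 + z) - 269)) = (625 + z)*(z + (-269 + 2*z*(132 + z))) = (625 + z)*(-269 + z + 2*z*(132 + z)))
o(-582) - 1*86609 = (-168125 + 2*(-582)³ + 1515*(-582)² + 165356*(-582)) - 1*86609 = (-168125 + 2*(-197137368) + 1515*338724 - 96237192) - 86609 = (-168125 - 394274736 + 513166860 - 96237192) - 86609 = 22486807 - 86609 = 22400198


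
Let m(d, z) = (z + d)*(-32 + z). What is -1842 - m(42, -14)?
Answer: -554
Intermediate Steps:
m(d, z) = (-32 + z)*(d + z) (m(d, z) = (d + z)*(-32 + z) = (-32 + z)*(d + z))
-1842 - m(42, -14) = -1842 - ((-14)² - 32*42 - 32*(-14) + 42*(-14)) = -1842 - (196 - 1344 + 448 - 588) = -1842 - 1*(-1288) = -1842 + 1288 = -554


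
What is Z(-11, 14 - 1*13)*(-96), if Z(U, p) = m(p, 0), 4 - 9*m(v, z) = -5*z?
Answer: -128/3 ≈ -42.667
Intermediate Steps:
m(v, z) = 4/9 + 5*z/9 (m(v, z) = 4/9 - (-5)*z/9 = 4/9 + 5*z/9)
Z(U, p) = 4/9 (Z(U, p) = 4/9 + (5/9)*0 = 4/9 + 0 = 4/9)
Z(-11, 14 - 1*13)*(-96) = (4/9)*(-96) = -128/3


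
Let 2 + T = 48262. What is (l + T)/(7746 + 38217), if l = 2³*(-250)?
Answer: 5140/5107 ≈ 1.0065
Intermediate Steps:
T = 48260 (T = -2 + 48262 = 48260)
l = -2000 (l = 8*(-250) = -2000)
(l + T)/(7746 + 38217) = (-2000 + 48260)/(7746 + 38217) = 46260/45963 = 46260*(1/45963) = 5140/5107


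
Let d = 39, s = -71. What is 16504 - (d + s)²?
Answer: 15480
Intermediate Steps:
16504 - (d + s)² = 16504 - (39 - 71)² = 16504 - 1*(-32)² = 16504 - 1*1024 = 16504 - 1024 = 15480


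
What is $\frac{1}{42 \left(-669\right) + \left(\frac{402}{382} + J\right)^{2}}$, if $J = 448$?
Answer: $\frac{36481}{6331278223} \approx 5.762 \cdot 10^{-6}$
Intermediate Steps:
$\frac{1}{42 \left(-669\right) + \left(\frac{402}{382} + J\right)^{2}} = \frac{1}{42 \left(-669\right) + \left(\frac{402}{382} + 448\right)^{2}} = \frac{1}{-28098 + \left(402 \cdot \frac{1}{382} + 448\right)^{2}} = \frac{1}{-28098 + \left(\frac{201}{191} + 448\right)^{2}} = \frac{1}{-28098 + \left(\frac{85769}{191}\right)^{2}} = \frac{1}{-28098 + \frac{7356321361}{36481}} = \frac{1}{\frac{6331278223}{36481}} = \frac{36481}{6331278223}$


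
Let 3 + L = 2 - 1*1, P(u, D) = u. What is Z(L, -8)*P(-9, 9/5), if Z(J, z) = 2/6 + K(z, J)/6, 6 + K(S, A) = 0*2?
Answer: 6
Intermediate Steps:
K(S, A) = -6 (K(S, A) = -6 + 0*2 = -6 + 0 = -6)
L = -2 (L = -3 + (2 - 1*1) = -3 + (2 - 1) = -3 + 1 = -2)
Z(J, z) = -⅔ (Z(J, z) = 2/6 - 6/6 = 2*(⅙) - 6*⅙ = ⅓ - 1 = -⅔)
Z(L, -8)*P(-9, 9/5) = -⅔*(-9) = 6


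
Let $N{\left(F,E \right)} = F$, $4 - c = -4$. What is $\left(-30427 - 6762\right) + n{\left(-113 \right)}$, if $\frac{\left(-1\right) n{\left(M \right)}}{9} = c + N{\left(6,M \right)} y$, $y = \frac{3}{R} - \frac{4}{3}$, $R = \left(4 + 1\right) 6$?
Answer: $- \frac{185972}{5} \approx -37194.0$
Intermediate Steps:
$c = 8$ ($c = 4 - -4 = 4 + 4 = 8$)
$R = 30$ ($R = 5 \cdot 6 = 30$)
$y = - \frac{37}{30}$ ($y = \frac{3}{30} - \frac{4}{3} = 3 \cdot \frac{1}{30} - \frac{4}{3} = \frac{1}{10} - \frac{4}{3} = - \frac{37}{30} \approx -1.2333$)
$n{\left(M \right)} = - \frac{27}{5}$ ($n{\left(M \right)} = - 9 \left(8 + 6 \left(- \frac{37}{30}\right)\right) = - 9 \left(8 - \frac{37}{5}\right) = \left(-9\right) \frac{3}{5} = - \frac{27}{5}$)
$\left(-30427 - 6762\right) + n{\left(-113 \right)} = \left(-30427 - 6762\right) - \frac{27}{5} = -37189 - \frac{27}{5} = - \frac{185972}{5}$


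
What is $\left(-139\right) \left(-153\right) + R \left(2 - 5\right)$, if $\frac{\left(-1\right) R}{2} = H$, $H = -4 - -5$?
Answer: $21273$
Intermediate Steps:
$H = 1$ ($H = -4 + 5 = 1$)
$R = -2$ ($R = \left(-2\right) 1 = -2$)
$\left(-139\right) \left(-153\right) + R \left(2 - 5\right) = \left(-139\right) \left(-153\right) - 2 \left(2 - 5\right) = 21267 - -6 = 21267 + 6 = 21273$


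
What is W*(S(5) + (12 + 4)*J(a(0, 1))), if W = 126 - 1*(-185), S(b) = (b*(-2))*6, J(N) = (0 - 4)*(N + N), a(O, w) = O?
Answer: -18660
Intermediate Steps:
J(N) = -8*N
S(b) = -12*b (S(b) = -2*b*6 = -12*b)
W = 311 (W = 126 + 185 = 311)
W*(S(5) + (12 + 4)*J(a(0, 1))) = 311*(-12*5 + (12 + 4)*(-8*0)) = 311*(-60 + 16*0) = 311*(-60 + 0) = 311*(-60) = -18660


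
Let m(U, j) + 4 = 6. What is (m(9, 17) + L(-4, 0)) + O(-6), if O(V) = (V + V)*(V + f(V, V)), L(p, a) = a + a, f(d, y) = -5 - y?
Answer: 62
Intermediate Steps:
L(p, a) = 2*a
O(V) = -10*V (O(V) = (V + V)*(V + (-5 - V)) = (2*V)*(-5) = -10*V)
m(U, j) = 2 (m(U, j) = -4 + 6 = 2)
(m(9, 17) + L(-4, 0)) + O(-6) = (2 + 2*0) - 10*(-6) = (2 + 0) + 60 = 2 + 60 = 62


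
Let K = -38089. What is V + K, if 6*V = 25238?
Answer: -101648/3 ≈ -33883.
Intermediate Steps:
V = 12619/3 (V = (1/6)*25238 = 12619/3 ≈ 4206.3)
V + K = 12619/3 - 38089 = -101648/3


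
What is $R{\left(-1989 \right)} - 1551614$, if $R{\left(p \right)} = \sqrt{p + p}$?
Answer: $-1551614 + 3 i \sqrt{442} \approx -1.5516 \cdot 10^{6} + 63.071 i$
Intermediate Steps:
$R{\left(p \right)} = \sqrt{2} \sqrt{p}$ ($R{\left(p \right)} = \sqrt{2 p} = \sqrt{2} \sqrt{p}$)
$R{\left(-1989 \right)} - 1551614 = \sqrt{2} \sqrt{-1989} - 1551614 = \sqrt{2} \cdot 3 i \sqrt{221} - 1551614 = 3 i \sqrt{442} - 1551614 = -1551614 + 3 i \sqrt{442}$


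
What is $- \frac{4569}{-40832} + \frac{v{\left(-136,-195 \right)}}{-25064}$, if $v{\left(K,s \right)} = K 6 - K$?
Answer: $\frac{17785397}{127926656} \approx 0.13903$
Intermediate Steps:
$v{\left(K,s \right)} = 5 K$ ($v{\left(K,s \right)} = 6 K - K = 5 K$)
$- \frac{4569}{-40832} + \frac{v{\left(-136,-195 \right)}}{-25064} = - \frac{4569}{-40832} + \frac{5 \left(-136\right)}{-25064} = \left(-4569\right) \left(- \frac{1}{40832}\right) - - \frac{85}{3133} = \frac{4569}{40832} + \frac{85}{3133} = \frac{17785397}{127926656}$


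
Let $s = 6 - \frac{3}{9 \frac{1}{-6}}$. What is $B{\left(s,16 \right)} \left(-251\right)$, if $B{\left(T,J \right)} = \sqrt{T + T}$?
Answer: $-1004$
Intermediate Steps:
$s = 8$ ($s = 6 - \frac{3}{9 \left(- \frac{1}{6}\right)} = 6 - \frac{3}{- \frac{3}{2}} = 6 - -2 = 6 + 2 = 8$)
$B{\left(T,J \right)} = \sqrt{2} \sqrt{T}$ ($B{\left(T,J \right)} = \sqrt{2 T} = \sqrt{2} \sqrt{T}$)
$B{\left(s,16 \right)} \left(-251\right) = \sqrt{2} \sqrt{8} \left(-251\right) = \sqrt{2} \cdot 2 \sqrt{2} \left(-251\right) = 4 \left(-251\right) = -1004$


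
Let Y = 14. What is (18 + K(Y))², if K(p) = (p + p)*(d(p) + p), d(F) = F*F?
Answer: 34786404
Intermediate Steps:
d(F) = F²
K(p) = 2*p*(p + p²) (K(p) = (p + p)*(p² + p) = (2*p)*(p + p²) = 2*p*(p + p²))
(18 + K(Y))² = (18 + 2*14²*(1 + 14))² = (18 + 2*196*15)² = (18 + 5880)² = 5898² = 34786404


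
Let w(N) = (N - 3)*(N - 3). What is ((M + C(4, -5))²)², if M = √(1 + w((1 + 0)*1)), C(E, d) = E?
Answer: (4 + √5)⁴ ≈ 1512.3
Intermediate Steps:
w(N) = (-3 + N)² (w(N) = (-3 + N)*(-3 + N) = (-3 + N)²)
M = √5 (M = √(1 + (-3 + (1 + 0)*1)²) = √(1 + (-3 + 1*1)²) = √(1 + (-3 + 1)²) = √(1 + (-2)²) = √(1 + 4) = √5 ≈ 2.2361)
((M + C(4, -5))²)² = ((√5 + 4)²)² = ((4 + √5)²)² = (4 + √5)⁴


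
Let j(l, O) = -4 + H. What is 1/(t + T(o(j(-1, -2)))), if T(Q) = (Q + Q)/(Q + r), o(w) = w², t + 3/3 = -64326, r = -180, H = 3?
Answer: -179/11514535 ≈ -1.5546e-5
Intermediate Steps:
j(l, O) = -1 (j(l, O) = -4 + 3 = -1)
t = -64327 (t = -1 - 64326 = -64327)
T(Q) = 2*Q/(-180 + Q) (T(Q) = (Q + Q)/(Q - 180) = (2*Q)/(-180 + Q) = 2*Q/(-180 + Q))
1/(t + T(o(j(-1, -2)))) = 1/(-64327 + 2*(-1)²/(-180 + (-1)²)) = 1/(-64327 + 2*1/(-180 + 1)) = 1/(-64327 + 2*1/(-179)) = 1/(-64327 + 2*1*(-1/179)) = 1/(-64327 - 2/179) = 1/(-11514535/179) = -179/11514535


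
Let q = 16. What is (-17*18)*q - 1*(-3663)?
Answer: -1233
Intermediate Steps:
(-17*18)*q - 1*(-3663) = -17*18*16 - 1*(-3663) = -306*16 + 3663 = -4896 + 3663 = -1233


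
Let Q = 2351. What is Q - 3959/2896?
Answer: 6804537/2896 ≈ 2349.6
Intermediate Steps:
Q - 3959/2896 = 2351 - 3959/2896 = 6804537/2896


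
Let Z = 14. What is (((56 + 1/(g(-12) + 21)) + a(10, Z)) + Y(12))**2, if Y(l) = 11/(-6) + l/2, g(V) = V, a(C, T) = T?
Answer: 1787569/324 ≈ 5517.2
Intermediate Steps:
Y(l) = -11/6 + l/2 (Y(l) = 11*(-1/6) + l*(1/2) = -11/6 + l/2)
(((56 + 1/(g(-12) + 21)) + a(10, Z)) + Y(12))**2 = (((56 + 1/(-12 + 21)) + 14) + (-11/6 + (1/2)*12))**2 = (((56 + 1/9) + 14) + (-11/6 + 6))**2 = (((56 + 1/9) + 14) + 25/6)**2 = ((505/9 + 14) + 25/6)**2 = (631/9 + 25/6)**2 = (1337/18)**2 = 1787569/324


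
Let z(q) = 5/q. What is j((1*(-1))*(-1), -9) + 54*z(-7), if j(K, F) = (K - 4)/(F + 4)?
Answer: -1329/35 ≈ -37.971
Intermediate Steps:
j(K, F) = (-4 + K)/(4 + F)
j((1*(-1))*(-1), -9) + 54*z(-7) = (-4 + (1*(-1))*(-1))/(4 - 9) + 54*(5/(-7)) = (-4 - 1*(-1))/(-5) + 54*(5*(-⅐)) = -(-4 + 1)/5 + 54*(-5/7) = -⅕*(-3) - 270/7 = ⅗ - 270/7 = -1329/35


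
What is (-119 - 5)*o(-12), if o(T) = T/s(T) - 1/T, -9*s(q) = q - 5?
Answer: 39649/51 ≈ 777.43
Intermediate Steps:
s(q) = 5/9 - q/9 (s(q) = -(q - 5)/9 = -(-5 + q)/9 = 5/9 - q/9)
o(T) = -1/T + T/(5/9 - T/9) (o(T) = T/(5/9 - T/9) - 1/T = -1/T + T/(5/9 - T/9))
(-119 - 5)*o(-12) = (-119 - 5)*((5 - 1*(-12) - 9*(-12)²)/((-12)*(-5 - 12))) = -(-31)*(5 + 12 - 9*144)/(3*(-17)) = -(-31)*(-1)*(5 + 12 - 1296)/(3*17) = -(-31)*(-1)*(-1279)/(3*17) = -124*(-1279/204) = 39649/51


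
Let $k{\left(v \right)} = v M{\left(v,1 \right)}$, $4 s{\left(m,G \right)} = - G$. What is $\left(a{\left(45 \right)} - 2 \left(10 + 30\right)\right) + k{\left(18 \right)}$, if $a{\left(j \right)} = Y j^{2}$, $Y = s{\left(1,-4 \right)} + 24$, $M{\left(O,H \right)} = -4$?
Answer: $50473$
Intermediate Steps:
$s{\left(m,G \right)} = - \frac{G}{4}$ ($s{\left(m,G \right)} = \frac{\left(-1\right) G}{4} = - \frac{G}{4}$)
$k{\left(v \right)} = - 4 v$ ($k{\left(v \right)} = v \left(-4\right) = - 4 v$)
$Y = 25$ ($Y = \left(- \frac{1}{4}\right) \left(-4\right) + 24 = 1 + 24 = 25$)
$a{\left(j \right)} = 25 j^{2}$
$\left(a{\left(45 \right)} - 2 \left(10 + 30\right)\right) + k{\left(18 \right)} = \left(25 \cdot 45^{2} - 2 \left(10 + 30\right)\right) - 72 = \left(25 \cdot 2025 - 80\right) - 72 = \left(50625 - 80\right) - 72 = 50545 - 72 = 50473$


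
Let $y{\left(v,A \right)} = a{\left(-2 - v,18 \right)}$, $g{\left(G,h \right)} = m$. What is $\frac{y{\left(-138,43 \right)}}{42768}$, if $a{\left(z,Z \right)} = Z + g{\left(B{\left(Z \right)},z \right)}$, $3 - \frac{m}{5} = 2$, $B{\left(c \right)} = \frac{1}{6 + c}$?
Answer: $\frac{23}{42768} \approx 0.00053778$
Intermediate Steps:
$m = 5$ ($m = 15 - 10 = 5$)
$g{\left(G,h \right)} = 5$
$a{\left(z,Z \right)} = 5 + Z$ ($a{\left(z,Z \right)} = Z + 5 = 5 + Z$)
$y{\left(v,A \right)} = 23$ ($y{\left(v,A \right)} = 5 + 18 = 23$)
$\frac{y{\left(-138,43 \right)}}{42768} = \frac{23}{42768}$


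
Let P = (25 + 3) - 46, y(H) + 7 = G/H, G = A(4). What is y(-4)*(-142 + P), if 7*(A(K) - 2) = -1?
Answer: 8360/7 ≈ 1194.3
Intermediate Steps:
A(K) = 13/7 (A(K) = 2 + (1/7)*(-1) = 2 - 1/7 = 13/7)
G = 13/7 ≈ 1.8571
y(H) = -7 + 13/(7*H)
P = -18 (P = 28 - 46 = -18)
y(-4)*(-142 + P) = (-7 + (13/7)/(-4))*(-142 - 18) = (-7 + (13/7)*(-1/4))*(-160) = (-7 - 13/28)*(-160) = -209/28*(-160) = 8360/7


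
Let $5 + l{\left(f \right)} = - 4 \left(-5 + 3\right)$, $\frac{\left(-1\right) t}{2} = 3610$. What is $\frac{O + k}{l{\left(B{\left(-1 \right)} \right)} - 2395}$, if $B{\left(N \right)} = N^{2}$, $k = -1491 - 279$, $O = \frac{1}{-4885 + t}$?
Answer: $\frac{21425851}{28955160} \approx 0.73997$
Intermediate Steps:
$t = -7220$ ($t = \left(-2\right) 3610 = -7220$)
$O = - \frac{1}{12105}$ ($O = \frac{1}{-4885 - 7220} = \frac{1}{-12105} = - \frac{1}{12105} \approx -8.2611 \cdot 10^{-5}$)
$k = -1770$ ($k = -1491 - 279 = -1770$)
$l{\left(f \right)} = 3$ ($l{\left(f \right)} = -5 - 4 \left(-5 + 3\right) = -5 - -8 = -5 + 8 = 3$)
$\frac{O + k}{l{\left(B{\left(-1 \right)} \right)} - 2395} = \frac{- \frac{1}{12105} - 1770}{3 - 2395} = - \frac{21425851}{12105 \left(-2392\right)} = \left(- \frac{21425851}{12105}\right) \left(- \frac{1}{2392}\right) = \frac{21425851}{28955160}$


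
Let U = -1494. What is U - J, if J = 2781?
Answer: -4275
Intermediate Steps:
U - J = -1494 - 1*2781 = -1494 - 2781 = -4275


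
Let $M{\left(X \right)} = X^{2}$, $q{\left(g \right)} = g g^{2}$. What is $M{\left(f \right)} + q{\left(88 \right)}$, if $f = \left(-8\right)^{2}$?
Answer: $685568$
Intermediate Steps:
$q{\left(g \right)} = g^{3}$
$f = 64$
$M{\left(f \right)} + q{\left(88 \right)} = 64^{2} + 88^{3} = 4096 + 681472 = 685568$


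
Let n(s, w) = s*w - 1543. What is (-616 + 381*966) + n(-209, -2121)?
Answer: 809176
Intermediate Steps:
n(s, w) = -1543 + s*w
(-616 + 381*966) + n(-209, -2121) = (-616 + 381*966) + (-1543 - 209*(-2121)) = (-616 + 368046) + (-1543 + 443289) = 367430 + 441746 = 809176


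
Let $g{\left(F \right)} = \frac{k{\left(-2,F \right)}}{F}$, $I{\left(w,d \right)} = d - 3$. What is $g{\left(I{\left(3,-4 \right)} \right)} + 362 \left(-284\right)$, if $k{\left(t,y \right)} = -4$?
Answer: $- \frac{719652}{7} \approx -1.0281 \cdot 10^{5}$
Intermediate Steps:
$I{\left(w,d \right)} = -3 + d$
$g{\left(F \right)} = - \frac{4}{F}$
$g{\left(I{\left(3,-4 \right)} \right)} + 362 \left(-284\right) = - \frac{4}{-3 - 4} + 362 \left(-284\right) = - \frac{4}{-7} - 102808 = \left(-4\right) \left(- \frac{1}{7}\right) - 102808 = \frac{4}{7} - 102808 = - \frac{719652}{7}$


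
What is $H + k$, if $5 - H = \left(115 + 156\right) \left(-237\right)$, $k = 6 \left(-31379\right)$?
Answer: $-124042$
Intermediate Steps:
$k = -188274$
$H = 64232$ ($H = 5 - \left(115 + 156\right) \left(-237\right) = 5 - 271 \left(-237\right) = 5 - -64227 = 5 + 64227 = 64232$)
$H + k = 64232 - 188274 = -124042$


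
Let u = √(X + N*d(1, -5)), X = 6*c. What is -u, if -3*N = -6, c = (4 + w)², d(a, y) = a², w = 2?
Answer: -√218 ≈ -14.765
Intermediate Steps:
c = 36 (c = (4 + 2)² = 6² = 36)
X = 216 (X = 6*36 = 216)
N = 2 (N = -⅓*(-6) = 2)
u = √218 (u = √(216 + 2*1²) = √(216 + 2*1) = √(216 + 2) = √218 ≈ 14.765)
-u = -√218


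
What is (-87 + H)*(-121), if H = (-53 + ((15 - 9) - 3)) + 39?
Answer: 11858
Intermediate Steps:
H = -11 (H = (-53 + (6 - 3)) + 39 = (-53 + 3) + 39 = -50 + 39 = -11)
(-87 + H)*(-121) = (-87 - 11)*(-121) = -98*(-121) = 11858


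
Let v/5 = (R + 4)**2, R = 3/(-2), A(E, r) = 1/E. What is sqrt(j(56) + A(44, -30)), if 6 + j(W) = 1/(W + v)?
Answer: 9*I*sqrt(4341909)/7678 ≈ 2.4425*I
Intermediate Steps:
R = -3/2 (R = 3*(-1/2) = -3/2 ≈ -1.5000)
v = 125/4 (v = 5*(-3/2 + 4)**2 = 5*(5/2)**2 = 5*(25/4) = 125/4 ≈ 31.250)
j(W) = -6 + 1/(125/4 + W) (j(W) = -6 + 1/(W + 125/4) = -6 + 1/(125/4 + W))
sqrt(j(56) + A(44, -30)) = sqrt(2*(-373 - 12*56)/(125 + 4*56) + 1/44) = sqrt(2*(-373 - 672)/(125 + 224) + 1/44) = sqrt(2*(-1045)/349 + 1/44) = sqrt(2*(1/349)*(-1045) + 1/44) = sqrt(-2090/349 + 1/44) = sqrt(-91611/15356) = 9*I*sqrt(4341909)/7678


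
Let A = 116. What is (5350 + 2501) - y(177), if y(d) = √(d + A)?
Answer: 7851 - √293 ≈ 7833.9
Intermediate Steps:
y(d) = √(116 + d) (y(d) = √(d + 116) = √(116 + d))
(5350 + 2501) - y(177) = (5350 + 2501) - √(116 + 177) = 7851 - √293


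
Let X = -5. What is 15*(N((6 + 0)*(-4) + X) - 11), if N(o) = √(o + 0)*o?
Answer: -165 - 435*I*√29 ≈ -165.0 - 2342.5*I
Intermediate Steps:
N(o) = o^(3/2) (N(o) = √o*o = o^(3/2))
15*(N((6 + 0)*(-4) + X) - 11) = 15*(((6 + 0)*(-4) - 5)^(3/2) - 11) = 15*((6*(-4) - 5)^(3/2) - 11) = 15*((-24 - 5)^(3/2) - 11) = 15*((-29)^(3/2) - 11) = 15*(-29*I*√29 - 11) = 15*(-11 - 29*I*√29) = -165 - 435*I*√29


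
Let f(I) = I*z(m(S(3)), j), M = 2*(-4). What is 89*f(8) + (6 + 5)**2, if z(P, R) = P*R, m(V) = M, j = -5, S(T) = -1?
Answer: 28601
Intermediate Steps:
M = -8
m(V) = -8
f(I) = 40*I (f(I) = I*(-8*(-5)) = I*40 = 40*I)
89*f(8) + (6 + 5)**2 = 89*(40*8) + (6 + 5)**2 = 89*320 + 11**2 = 28480 + 121 = 28601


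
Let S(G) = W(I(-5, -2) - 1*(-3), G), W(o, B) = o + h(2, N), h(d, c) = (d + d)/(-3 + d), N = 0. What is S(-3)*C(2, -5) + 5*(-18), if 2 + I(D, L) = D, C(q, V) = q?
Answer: -106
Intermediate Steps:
I(D, L) = -2 + D
h(d, c) = 2*d/(-3 + d) (h(d, c) = (2*d)/(-3 + d) = 2*d/(-3 + d))
W(o, B) = -4 + o (W(o, B) = o + 2*2/(-3 + 2) = o + 2*2/(-1) = o + 2*2*(-1) = o - 4 = -4 + o)
S(G) = -8 (S(G) = -4 + ((-2 - 5) - 1*(-3)) = -4 + (-7 + 3) = -4 - 4 = -8)
S(-3)*C(2, -5) + 5*(-18) = -8*2 + 5*(-18) = -16 - 90 = -106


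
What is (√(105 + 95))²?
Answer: 200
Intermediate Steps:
(√(105 + 95))² = (√200)² = (10*√2)² = 200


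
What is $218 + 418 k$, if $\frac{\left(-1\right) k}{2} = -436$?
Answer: $364714$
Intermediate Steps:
$k = 872$ ($k = \left(-2\right) \left(-436\right) = 872$)
$218 + 418 k = 218 + 418 \cdot 872 = 218 + 364496 = 364714$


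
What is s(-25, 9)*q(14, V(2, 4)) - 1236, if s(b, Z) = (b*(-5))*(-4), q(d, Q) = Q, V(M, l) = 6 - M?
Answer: -3236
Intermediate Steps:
s(b, Z) = 20*b (s(b, Z) = -5*b*(-4) = 20*b)
s(-25, 9)*q(14, V(2, 4)) - 1236 = (20*(-25))*(6 - 1*2) - 1236 = -500*(6 - 2) - 1236 = -500*4 - 1236 = -2000 - 1236 = -3236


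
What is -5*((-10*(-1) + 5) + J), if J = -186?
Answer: 855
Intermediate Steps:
-5*((-10*(-1) + 5) + J) = -5*((-10*(-1) + 5) - 186) = -5*((10 + 5) - 186) = -5*(15 - 186) = -5*(-171) = 855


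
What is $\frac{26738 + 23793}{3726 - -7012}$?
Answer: $\frac{3887}{826} \approx 4.7058$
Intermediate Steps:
$\frac{26738 + 23793}{3726 - -7012} = \frac{50531}{3726 + 7012} = \frac{50531}{10738} = 50531 \cdot \frac{1}{10738} = \frac{3887}{826}$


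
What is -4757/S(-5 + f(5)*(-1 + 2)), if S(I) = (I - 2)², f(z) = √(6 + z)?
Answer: -71355/361 - 33299*√11/722 ≈ -350.62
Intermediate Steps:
S(I) = (-2 + I)²
-4757/S(-5 + f(5)*(-1 + 2)) = -4757/(-2 + (-5 + √(6 + 5)*(-1 + 2)))² = -4757/(-2 + (-5 + √11*1))² = -4757/(-2 + (-5 + √11))² = -4757/(-7 + √11)²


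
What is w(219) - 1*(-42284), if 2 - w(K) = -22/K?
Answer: 9260656/219 ≈ 42286.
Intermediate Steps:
w(K) = 2 + 22/K (w(K) = 2 - (-22)/K = 2 + 22/K)
w(219) - 1*(-42284) = (2 + 22/219) - 1*(-42284) = (2 + 22*(1/219)) + 42284 = (2 + 22/219) + 42284 = 460/219 + 42284 = 9260656/219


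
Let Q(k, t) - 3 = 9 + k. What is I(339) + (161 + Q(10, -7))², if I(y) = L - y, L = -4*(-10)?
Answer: 33190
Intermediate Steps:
Q(k, t) = 12 + k (Q(k, t) = 3 + (9 + k) = 12 + k)
L = 40
I(y) = 40 - y
I(339) + (161 + Q(10, -7))² = (40 - 1*339) + (161 + (12 + 10))² = (40 - 339) + (161 + 22)² = -299 + 183² = -299 + 33489 = 33190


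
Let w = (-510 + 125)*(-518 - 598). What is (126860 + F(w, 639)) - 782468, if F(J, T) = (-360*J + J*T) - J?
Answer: 118789872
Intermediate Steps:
w = 429660 (w = -385*(-1116) = 429660)
F(J, T) = -361*J + J*T
(126860 + F(w, 639)) - 782468 = (126860 + 429660*(-361 + 639)) - 782468 = (126860 + 429660*278) - 782468 = (126860 + 119445480) - 782468 = 119572340 - 782468 = 118789872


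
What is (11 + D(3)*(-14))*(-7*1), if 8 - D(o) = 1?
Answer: 609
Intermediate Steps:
D(o) = 7 (D(o) = 8 - 1*1 = 8 - 1 = 7)
(11 + D(3)*(-14))*(-7*1) = (11 + 7*(-14))*(-7*1) = (11 - 98)*(-7) = -87*(-7) = 609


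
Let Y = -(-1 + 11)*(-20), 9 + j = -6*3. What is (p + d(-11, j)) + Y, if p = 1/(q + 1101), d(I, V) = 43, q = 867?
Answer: 478225/1968 ≈ 243.00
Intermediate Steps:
j = -27 (j = -9 - 6*3 = -9 - 18 = -27)
p = 1/1968 (p = 1/(867 + 1101) = 1/1968 ≈ 0.00050813)
Y = 200 (Y = -10*(-20) = -1*(-200) = 200)
(p + d(-11, j)) + Y = (1/1968 + 43) + 200 = 84625/1968 + 200 = 478225/1968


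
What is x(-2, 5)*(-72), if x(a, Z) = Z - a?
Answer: -504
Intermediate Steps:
x(-2, 5)*(-72) = (5 - 1*(-2))*(-72) = (5 + 2)*(-72) = 7*(-72) = -504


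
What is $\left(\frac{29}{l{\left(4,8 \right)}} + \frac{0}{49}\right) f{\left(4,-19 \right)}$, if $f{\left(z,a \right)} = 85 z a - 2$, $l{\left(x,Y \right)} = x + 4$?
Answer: $- \frac{93699}{4} \approx -23425.0$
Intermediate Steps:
$l{\left(x,Y \right)} = 4 + x$
$f{\left(z,a \right)} = -2 + 85 a z$ ($f{\left(z,a \right)} = 85 a z - 2 = -2 + 85 a z$)
$\left(\frac{29}{l{\left(4,8 \right)}} + \frac{0}{49}\right) f{\left(4,-19 \right)} = \left(\frac{29}{4 + 4} + \frac{0}{49}\right) \left(-2 + 85 \left(-19\right) 4\right) = \left(\frac{29}{8} + 0 \cdot \frac{1}{49}\right) \left(-2 - 6460\right) = \left(29 \cdot \frac{1}{8} + 0\right) \left(-6462\right) = \left(\frac{29}{8} + 0\right) \left(-6462\right) = \frac{29}{8} \left(-6462\right) = - \frac{93699}{4}$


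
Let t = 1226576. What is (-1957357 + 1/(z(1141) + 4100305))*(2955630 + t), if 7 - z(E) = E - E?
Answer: -16782720915508577449/2050156 ≈ -8.1861e+12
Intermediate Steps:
z(E) = 7 (z(E) = 7 - (E - E) = 7 - 1*0 = 7 + 0 = 7)
(-1957357 + 1/(z(1141) + 4100305))*(2955630 + t) = (-1957357 + 1/(7 + 4100305))*(2955630 + 1226576) = (-1957357 + 1/4100312)*4182206 = -8025774395383/4100312*4182206 = -16782720915508577449/2050156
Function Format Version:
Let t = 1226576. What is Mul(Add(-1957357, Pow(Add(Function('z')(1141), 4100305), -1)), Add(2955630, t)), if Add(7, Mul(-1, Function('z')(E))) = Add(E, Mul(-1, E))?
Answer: Rational(-16782720915508577449, 2050156) ≈ -8.1861e+12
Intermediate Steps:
Function('z')(E) = 7 (Function('z')(E) = Add(7, Mul(-1, Add(E, Mul(-1, E)))) = Add(7, Mul(-1, 0)) = Add(7, 0) = 7)
Mul(Add(-1957357, Pow(Add(Function('z')(1141), 4100305), -1)), Add(2955630, t)) = Mul(Add(-1957357, Pow(Add(7, 4100305), -1)), Add(2955630, 1226576)) = Mul(Add(-1957357, Pow(4100312, -1)), 4182206) = Mul(Add(-1957357, Rational(1, 4100312)), 4182206) = Mul(Rational(-8025774395383, 4100312), 4182206) = Rational(-16782720915508577449, 2050156)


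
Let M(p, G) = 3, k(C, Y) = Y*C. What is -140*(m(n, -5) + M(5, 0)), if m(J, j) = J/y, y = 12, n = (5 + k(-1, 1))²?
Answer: -1820/3 ≈ -606.67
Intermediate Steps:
k(C, Y) = C*Y
n = 16 (n = (5 - 1*1)² = (5 - 1)² = 4² = 16)
m(J, j) = J/12
-140*(m(n, -5) + M(5, 0)) = -140*((1/12)*16 + 3) = -140*(4/3 + 3) = -140*13/3 = -1820/3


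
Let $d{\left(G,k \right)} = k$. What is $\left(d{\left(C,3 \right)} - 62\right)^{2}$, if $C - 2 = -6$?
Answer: $3481$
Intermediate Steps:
$C = -4$ ($C = 2 - 6 = -4$)
$\left(d{\left(C,3 \right)} - 62\right)^{2} = \left(3 - 62\right)^{2} = \left(-59\right)^{2} = 3481$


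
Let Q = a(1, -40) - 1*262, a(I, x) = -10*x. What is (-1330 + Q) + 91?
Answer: -1101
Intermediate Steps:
Q = 138 (Q = -10*(-40) - 1*262 = 400 - 262 = 138)
(-1330 + Q) + 91 = (-1330 + 138) + 91 = -1192 + 91 = -1101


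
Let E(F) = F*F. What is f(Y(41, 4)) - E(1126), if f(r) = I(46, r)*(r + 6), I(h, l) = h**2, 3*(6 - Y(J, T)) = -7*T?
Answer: -3668204/3 ≈ -1.2227e+6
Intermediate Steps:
Y(J, T) = 6 + 7*T/3 (Y(J, T) = 6 - (-7)*T/3 = 6 + 7*T/3)
f(r) = 12696 + 2116*r (f(r) = 46**2*(r + 6) = 2116*(6 + r) = 12696 + 2116*r)
E(F) = F**2
f(Y(41, 4)) - E(1126) = (12696 + 2116*(6 + (7/3)*4)) - 1*1126**2 = (12696 + 2116*(6 + 28/3)) - 1*1267876 = (12696 + 2116*(46/3)) - 1267876 = (12696 + 97336/3) - 1267876 = 135424/3 - 1267876 = -3668204/3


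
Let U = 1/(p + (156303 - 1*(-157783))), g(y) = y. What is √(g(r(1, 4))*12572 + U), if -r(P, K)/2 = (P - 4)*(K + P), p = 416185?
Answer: √201137818825337831/730271 ≈ 614.13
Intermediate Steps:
r(P, K) = -2*(-4 + P)*(K + P) (r(P, K) = -2*(P - 4)*(K + P) = -2*(-4 + P)*(K + P))
U = 1/730271 (U = 1/(416185 + (156303 - 1*(-157783))) = 1/(416185 + (156303 + 157783)) = 1/(416185 + 314086) = 1/730271 ≈ 1.3694e-6)
√(g(r(1, 4))*12572 + U) = √((-2*1² + 8*4 + 8*1 - 2*4*1)*12572 + 1/730271) = √((-2*1 + 32 + 8 - 8)*12572 + 1/730271) = √((-2 + 32 + 8 - 8)*12572 + 1/730271) = √(30*12572 + 1/730271) = √(377160 + 1/730271) = √(275429010361/730271) = √201137818825337831/730271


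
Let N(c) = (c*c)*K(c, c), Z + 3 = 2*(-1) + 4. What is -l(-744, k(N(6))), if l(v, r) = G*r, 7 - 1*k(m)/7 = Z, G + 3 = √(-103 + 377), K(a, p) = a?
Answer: 168 - 56*√274 ≈ -758.96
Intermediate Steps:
Z = -1 (Z = -3 + (2*(-1) + 4) = -3 + (-2 + 4) = -3 + 2 = -1)
G = -3 + √274 (G = -3 + √(-103 + 377) = -3 + √274 ≈ 13.553)
N(c) = c³ (N(c) = (c*c)*c = c²*c = c³)
k(m) = 56 (k(m) = 49 - 7*(-1) = 49 + 7 = 56)
l(v, r) = r*(-3 + √274) (l(v, r) = (-3 + √274)*r = r*(-3 + √274))
-l(-744, k(N(6))) = -56*(-3 + √274) = -(-168 + 56*√274) = 168 - 56*√274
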